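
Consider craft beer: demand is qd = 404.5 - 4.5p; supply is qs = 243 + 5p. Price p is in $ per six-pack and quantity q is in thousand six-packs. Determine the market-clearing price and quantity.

p* = 17, q* = 328

At equilibrium qd = qs, so 404.5 - 4.5p = 243 + 5p; collecting terms, 161.5 = 9.5p and p* = 17.
Substitute back: q* = 404.5 - 4.5(17) = 328.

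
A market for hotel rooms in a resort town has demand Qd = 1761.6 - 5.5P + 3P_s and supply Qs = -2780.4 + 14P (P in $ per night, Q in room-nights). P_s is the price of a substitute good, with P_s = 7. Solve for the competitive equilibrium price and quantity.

With P_s = 7, demand is Qd = 1782.6 - 5.5P.
Equating demand and supply, 1782.6 - 5.5P = -2780.4 + 14P gives 19.5P = 4563, so P* = 234.
From the demand curve, Q* = 1782.6 - 5.5(234) = 495.6.

P* = 234, Q* = 495.6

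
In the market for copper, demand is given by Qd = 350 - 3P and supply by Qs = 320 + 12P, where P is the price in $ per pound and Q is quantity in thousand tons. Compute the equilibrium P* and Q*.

The market clears where 350 - 3P = 320 + 12P. Rearranging, 15P = 30, hence P* = 2.
Plugging P* into demand: Q* = 350 - 3(2) = 344.

P* = 2, Q* = 344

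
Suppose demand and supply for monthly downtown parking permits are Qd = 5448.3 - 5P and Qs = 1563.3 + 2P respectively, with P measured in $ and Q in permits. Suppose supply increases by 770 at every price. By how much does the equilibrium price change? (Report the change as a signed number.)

At equilibrium Qd = Qs, so 5448.3 - 5P = 1563.3 + 2P; collecting terms, 3885 = 7P and P* = 555.
Substitute back: Q* = 5448.3 - 5(555) = 2673.3.
After the shift, supply is Qs = 2333.3 + 2P.
Re-solving, 7P = 3115 gives P = 445 and Q = 3223.3.
ΔP = 445 - 555 = -110.

ΔP = -110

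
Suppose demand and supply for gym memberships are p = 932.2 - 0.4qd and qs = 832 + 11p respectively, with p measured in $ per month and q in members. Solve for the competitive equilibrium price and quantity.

Solving each curve for q: qd = 2330.5 - 2.5p.
At equilibrium qd = qs, so 2330.5 - 2.5p = 832 + 11p; collecting terms, 1498.5 = 13.5p and p* = 111.
Substitute back: q* = 2330.5 - 2.5(111) = 2053.

p* = 111, q* = 2053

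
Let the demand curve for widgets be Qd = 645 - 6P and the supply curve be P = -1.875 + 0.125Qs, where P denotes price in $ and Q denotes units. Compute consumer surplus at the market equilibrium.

Consumer surplus = 11718.75

In direct form, Qs = 15 + 8P.
Equating demand and supply, 645 - 6P = 15 + 8P gives 14P = 630, so P* = 45.
From the demand curve, Q* = 645 - 6(45) = 375.
Demand choke price (Qd = 0): P = 645/6 = 107.5. Consumer surplus = ½ × (107.5 - 45) × 375 = 11718.75.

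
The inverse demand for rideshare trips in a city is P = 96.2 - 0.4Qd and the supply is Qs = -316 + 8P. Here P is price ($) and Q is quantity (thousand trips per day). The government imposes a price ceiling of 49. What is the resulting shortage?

Shortage = 42

Inverting to quantity form: Qd = 240.5 - 2.5P.
At P = 49: Qd = 118 and Qs = 76.
Shortage = Qd - Qs = 118 - 76 = 42.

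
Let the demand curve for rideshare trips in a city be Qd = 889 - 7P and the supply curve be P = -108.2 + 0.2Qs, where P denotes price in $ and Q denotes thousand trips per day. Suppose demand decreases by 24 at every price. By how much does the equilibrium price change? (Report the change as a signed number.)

Rewriting in direct form: Qs = 541 + 5P.
The market clears where 889 - 7P = 541 + 5P. Rearranging, 12P = 348, hence P* = 29.
Then Q* = 889 - 7(29) = 686.
After the shift, demand is Qd = 865 - 7P.
New equilibrium: 324 = 12P, so P = 27 and Q = 676.
ΔP = 27 - 29 = -2.

ΔP = -2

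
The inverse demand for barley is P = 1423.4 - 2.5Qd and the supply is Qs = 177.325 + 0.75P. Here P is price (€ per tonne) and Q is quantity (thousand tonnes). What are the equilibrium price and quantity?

P* = 340.9, Q* = 433

Rewriting in direct form: Qd = 569.36 - 0.4P.
The market clears where 569.36 - 0.4P = 177.325 + 0.75P. Rearranging, 1.15P = 392.035, hence P* = 340.9.
Substitute back: Q* = 569.36 - 0.4(340.9) = 433.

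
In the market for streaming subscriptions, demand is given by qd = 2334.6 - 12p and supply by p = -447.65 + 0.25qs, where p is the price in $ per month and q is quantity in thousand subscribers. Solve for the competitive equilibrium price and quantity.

Solving each curve for q: qs = 1790.6 + 4p.
Set qd = qs: 2334.6 - 12p = 1790.6 + 4p, so 544 = 16p and p* = 34.
Substitute back: q* = 2334.6 - 12(34) = 1926.6.

p* = 34, q* = 1926.6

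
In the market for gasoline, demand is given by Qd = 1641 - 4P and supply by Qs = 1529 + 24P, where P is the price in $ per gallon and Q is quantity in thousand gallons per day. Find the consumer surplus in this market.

At equilibrium Qd = Qs, so 1641 - 4P = 1529 + 24P; collecting terms, 112 = 28P and P* = 4.
Plugging P* into demand: Q* = 1641 - 4(4) = 1625.
Demand choke price (Qd = 0): P = 1641/4 = 410.25. Consumer surplus = ½ × (410.25 - 4) × 1625 = 330078.125.

Consumer surplus = 330078.125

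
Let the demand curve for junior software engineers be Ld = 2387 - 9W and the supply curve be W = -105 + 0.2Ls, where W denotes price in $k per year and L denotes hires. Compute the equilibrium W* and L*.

W* = 133, L* = 1190

In direct form, Ls = 525 + 5W.
Equating demand and supply, 2387 - 9W = 525 + 5W gives 14W = 1862, so W* = 133.
Then L* = 2387 - 9(133) = 1190.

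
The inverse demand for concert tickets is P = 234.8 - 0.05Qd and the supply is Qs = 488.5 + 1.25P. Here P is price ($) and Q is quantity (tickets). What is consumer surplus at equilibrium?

Consumer surplus = 13542.4

In direct form, Qd = 4696 - 20P.
Equating demand and supply, 4696 - 20P = 488.5 + 1.25P gives 21.25P = 4207.5, so P* = 198.
Plugging P* into demand: Q* = 4696 - 20(198) = 736.
Demand choke price (Qd = 0): P = 4696/20 = 234.8. Consumer surplus = ½ × (234.8 - 198) × 736 = 13542.4.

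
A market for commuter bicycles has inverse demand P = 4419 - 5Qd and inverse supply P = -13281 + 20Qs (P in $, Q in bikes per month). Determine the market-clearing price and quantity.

Solving each curve for Q: Qd = 883.8 - 0.2P and Qs = 664.05 + 0.05P.
At equilibrium Qd = Qs, so 883.8 - 0.2P = 664.05 + 0.05P; collecting terms, 219.75 = 0.25P and P* = 879.
Then Q* = 883.8 - 0.2(879) = 708.

P* = 879, Q* = 708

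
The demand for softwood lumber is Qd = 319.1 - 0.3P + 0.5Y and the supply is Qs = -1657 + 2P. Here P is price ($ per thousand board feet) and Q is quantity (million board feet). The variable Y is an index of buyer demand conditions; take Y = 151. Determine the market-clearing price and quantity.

P* = 892, Q* = 127

With Y = 151, demand is Qd = 394.6 - 0.3P.
Set Qd = Qs: 394.6 - 0.3P = -1657 + 2P, so 2051.6 = 2.3P and P* = 892.
From the demand curve, Q* = 394.6 - 0.3(892) = 127.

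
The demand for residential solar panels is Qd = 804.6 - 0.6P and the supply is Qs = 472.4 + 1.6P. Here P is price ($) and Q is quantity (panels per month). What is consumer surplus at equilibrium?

At equilibrium Qd = Qs, so 804.6 - 0.6P = 472.4 + 1.6P; collecting terms, 332.2 = 2.2P and P* = 151.
From the demand curve, Q* = 804.6 - 0.6(151) = 714.
Demand choke price (Qd = 0): P = 804.6/0.6 = 1341. Consumer surplus = ½ × (1341 - 151) × 714 = 424830.

Consumer surplus = 424830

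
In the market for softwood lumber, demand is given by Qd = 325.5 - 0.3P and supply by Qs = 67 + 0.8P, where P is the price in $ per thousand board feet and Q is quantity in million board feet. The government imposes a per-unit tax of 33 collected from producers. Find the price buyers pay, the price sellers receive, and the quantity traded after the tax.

Producers keep P_s = P_b - 33 per unit, so supply in terms of the buyer price is Qs = 40.6 + 0.8P_b.
Equate demand and the shifted supply: 325.5 - 0.3P_b = 40.6 + 0.8P_b, giving 1.1P_b = 284.9, so P_b = 259.
So P_s = 226 and the quantity traded is Q = 325.5 - 0.3(259) = 247.8.

P_b = 259, P_s = 226, Q = 247.8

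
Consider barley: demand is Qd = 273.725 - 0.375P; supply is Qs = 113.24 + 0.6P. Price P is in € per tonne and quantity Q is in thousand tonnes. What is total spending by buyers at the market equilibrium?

Total spending by buyers = 34895.2

Equating demand and supply, 273.725 - 0.375P = 113.24 + 0.6P gives 0.975P = 160.485, so P* = 164.6.
Substitute back: Q* = 273.725 - 0.375(164.6) = 212.
Total spending by buyers = P* × Q* = 164.6 × 212 = 34895.2.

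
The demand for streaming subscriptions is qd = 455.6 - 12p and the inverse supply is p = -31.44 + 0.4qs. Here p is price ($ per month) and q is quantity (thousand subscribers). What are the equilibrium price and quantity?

In direct form, qs = 78.6 + 2.5p.
At equilibrium qd = qs, so 455.6 - 12p = 78.6 + 2.5p; collecting terms, 377 = 14.5p and p* = 26.
Then q* = 455.6 - 12(26) = 143.6.

p* = 26, q* = 143.6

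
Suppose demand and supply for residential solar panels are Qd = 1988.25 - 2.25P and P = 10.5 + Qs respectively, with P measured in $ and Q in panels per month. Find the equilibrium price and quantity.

P* = 615, Q* = 604.5

Solving each curve for Q: Qs = -10.5 + P.
Equating demand and supply, 1988.25 - 2.25P = -10.5 + P gives 3.25P = 1998.75, so P* = 615.
Then Q* = 1988.25 - 2.25(615) = 604.5.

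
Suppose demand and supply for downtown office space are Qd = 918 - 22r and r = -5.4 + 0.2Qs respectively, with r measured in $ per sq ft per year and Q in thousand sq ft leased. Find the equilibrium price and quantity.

r* = 33, Q* = 192

Rewriting in direct form: Qs = 27 + 5r.
The market clears where 918 - 22r = 27 + 5r. Rearranging, 27r = 891, hence r* = 33.
Then Q* = 918 - 22(33) = 192.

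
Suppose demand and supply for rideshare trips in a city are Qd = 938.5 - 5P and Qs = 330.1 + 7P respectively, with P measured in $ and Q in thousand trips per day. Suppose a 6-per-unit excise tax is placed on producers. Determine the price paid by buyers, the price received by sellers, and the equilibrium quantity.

P_b = 54.2, P_s = 48.2, Q = 667.5

With a tax of 6 on producers, they supply based on the net price P_s = P_b - 6, so Qs = 288.1 + 7P_b.
Equate demand and the shifted supply: 938.5 - 5P_b = 288.1 + 7P_b, giving 12P_b = 650.4, so P_b = 54.2.
Then P_s = 54.2 - 6 = 48.2 and Q = 938.5 - 5(54.2) = 667.5.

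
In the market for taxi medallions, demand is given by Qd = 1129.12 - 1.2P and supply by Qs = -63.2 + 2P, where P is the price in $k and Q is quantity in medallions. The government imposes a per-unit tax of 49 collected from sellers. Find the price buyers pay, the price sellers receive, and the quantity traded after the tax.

P_b = 403.225, P_s = 354.225, Q = 645.25

The tax drives a wedge P_b - P_s = 49. Substituting P_s = P_b - 49 into supply: Qs = -161.2 + 2P_b.
Equate demand and the shifted supply: 1129.12 - 1.2P_b = -161.2 + 2P_b, giving 3.2P_b = 1290.32, so P_b = 403.225.
Then P_s = 403.225 - 49 = 354.225 and Q = 1129.12 - 1.2(403.225) = 645.25.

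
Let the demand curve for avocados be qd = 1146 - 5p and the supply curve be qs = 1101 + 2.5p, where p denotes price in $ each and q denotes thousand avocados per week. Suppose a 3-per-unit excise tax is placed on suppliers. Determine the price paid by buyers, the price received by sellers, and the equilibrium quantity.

p_b = 7, p_s = 4, q = 1111

Suppliers keep p_s = p_b - 3 per unit, so supply in terms of the buyer price is qs = 1093.5 + 2.5p_b.
Set qd = qs: 1146 - 5p_b = 1093.5 + 2.5p_b, so 52.5 = 7.5p_b and p_b = 7.
Then p_s = 7 - 3 = 4 and q = 1146 - 5(7) = 1111.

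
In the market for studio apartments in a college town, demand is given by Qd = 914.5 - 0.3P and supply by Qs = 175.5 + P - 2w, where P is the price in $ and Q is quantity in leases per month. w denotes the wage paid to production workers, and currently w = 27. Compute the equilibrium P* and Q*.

P* = 610, Q* = 731.5

With w = 27, supply is Qs = 121.5 + P.
Equating demand and supply, 914.5 - 0.3P = 121.5 + P gives 1.3P = 793, so P* = 610.
From the demand curve, Q* = 914.5 - 0.3(610) = 731.5.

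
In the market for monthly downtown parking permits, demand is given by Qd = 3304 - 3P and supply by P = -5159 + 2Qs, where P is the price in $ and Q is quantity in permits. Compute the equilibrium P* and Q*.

Rewriting in direct form: Qs = 2579.5 + 0.5P.
At equilibrium Qd = Qs, so 3304 - 3P = 2579.5 + 0.5P; collecting terms, 724.5 = 3.5P and P* = 207.
Plugging P* into demand: Q* = 3304 - 3(207) = 2683.

P* = 207, Q* = 2683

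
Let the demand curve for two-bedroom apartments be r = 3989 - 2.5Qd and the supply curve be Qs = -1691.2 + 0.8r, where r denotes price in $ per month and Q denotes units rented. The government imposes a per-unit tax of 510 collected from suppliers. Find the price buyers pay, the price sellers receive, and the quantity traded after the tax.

r_b = 3079, r_s = 2569, Q = 364

In direct form, Qd = 1595.6 - 0.4r.
The tax drives a wedge r_b - r_s = 510. Substituting r_s = r_b - 510 into supply: Qs = -2099.2 + 0.8r_b.
Set Qd = Qs: 1595.6 - 0.4r_b = -2099.2 + 0.8r_b, so 3694.8 = 1.2r_b and r_b = 3079.
Then r_s = 3079 - 510 = 2569 and Q = 1595.6 - 0.4(3079) = 364.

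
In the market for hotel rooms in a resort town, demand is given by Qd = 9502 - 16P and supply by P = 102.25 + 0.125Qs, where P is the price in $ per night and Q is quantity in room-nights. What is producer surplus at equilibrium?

Producer surplus = 429680.25

In direct form, Qs = -818 + 8P.
At equilibrium Qd = Qs, so 9502 - 16P = -818 + 8P; collecting terms, 10320 = 24P and P* = 430.
Substitute back: Q* = 9502 - 16(430) = 2622.
Supply choke price (Qs = 0): P = 102.25. Producer surplus = ½ × (430 - 102.25) × 2622 = 429680.25.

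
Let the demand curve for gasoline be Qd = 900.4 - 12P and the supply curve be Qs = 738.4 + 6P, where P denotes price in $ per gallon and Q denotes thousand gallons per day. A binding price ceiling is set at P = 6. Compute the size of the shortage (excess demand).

With P fixed at 6, quantity demanded is 828.4 and quantity supplied is 774.4.
Shortage = Qd - Qs = 828.4 - 774.4 = 54.

Shortage = 54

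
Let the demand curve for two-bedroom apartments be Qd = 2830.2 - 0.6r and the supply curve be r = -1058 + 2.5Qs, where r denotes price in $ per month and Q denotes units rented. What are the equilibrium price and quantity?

Solving each curve for Q: Qs = 423.2 + 0.4r.
The market clears where 2830.2 - 0.6r = 423.2 + 0.4r. Rearranging, r = 2407, hence r* = 2407.
Then Q* = 2830.2 - 0.6(2407) = 1386.

r* = 2407, Q* = 1386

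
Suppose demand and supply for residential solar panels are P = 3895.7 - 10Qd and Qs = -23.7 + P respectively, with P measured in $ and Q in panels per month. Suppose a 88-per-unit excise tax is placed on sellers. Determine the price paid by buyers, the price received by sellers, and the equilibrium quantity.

Solving each curve for Q: Qd = 389.57 - 0.1P.
Sellers keep P_s = P_b - 88 per unit, so supply in terms of the buyer price is Qs = -111.7 + P_b.
Equate demand and the shifted supply: 389.57 - 0.1P_b = -111.7 + P_b, giving 1.1P_b = 501.27, so P_b = 455.7.
Then P_s = 455.7 - 88 = 367.7 and Q = 389.57 - 0.1(455.7) = 344.

P_b = 455.7, P_s = 367.7, Q = 344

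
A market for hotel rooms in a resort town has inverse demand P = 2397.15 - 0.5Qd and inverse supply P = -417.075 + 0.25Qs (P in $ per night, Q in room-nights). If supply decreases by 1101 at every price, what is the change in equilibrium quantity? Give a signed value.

ΔQ = -367

Rewriting in direct form: Qd = 4794.3 - 2P and Qs = 1668.3 + 4P.
Equating demand and supply, 4794.3 - 2P = 1668.3 + 4P gives 6P = 3126, so P* = 521.
From the demand curve, Q* = 4794.3 - 2(521) = 3752.3.
After the shift, supply is Qs = 567.3 + 4P.
The new intersection has 4227 = 6P, i.e. P = 704.5, Q = 3385.3.
ΔQ = 3385.3 - 3752.3 = -367.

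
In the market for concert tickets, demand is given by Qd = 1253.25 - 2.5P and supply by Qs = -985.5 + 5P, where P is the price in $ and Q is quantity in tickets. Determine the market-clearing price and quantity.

P* = 298.5, Q* = 507

The market clears where 1253.25 - 2.5P = -985.5 + 5P. Rearranging, 7.5P = 2238.75, hence P* = 298.5.
Substitute back: Q* = 1253.25 - 2.5(298.5) = 507.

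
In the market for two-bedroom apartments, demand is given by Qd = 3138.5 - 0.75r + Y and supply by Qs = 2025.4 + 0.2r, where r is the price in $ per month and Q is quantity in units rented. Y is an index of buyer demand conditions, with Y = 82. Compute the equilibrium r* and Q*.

r* = 1258, Q* = 2277

With Y = 82, demand is Qd = 3220.5 - 0.75r.
Equating demand and supply, 3220.5 - 0.75r = 2025.4 + 0.2r gives 0.95r = 1195.1, so r* = 1258.
Plugging r* into demand: Q* = 3220.5 - 0.75(1258) = 2277.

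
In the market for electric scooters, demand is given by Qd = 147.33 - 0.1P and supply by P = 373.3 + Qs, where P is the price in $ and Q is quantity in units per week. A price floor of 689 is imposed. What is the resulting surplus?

Rewriting in direct form: Qs = -373.3 + P.
At P = 689: Qd = 78.43 and Qs = 315.7.
Surplus = Qs - Qd = 315.7 - 78.43 = 237.27.

Surplus = 237.27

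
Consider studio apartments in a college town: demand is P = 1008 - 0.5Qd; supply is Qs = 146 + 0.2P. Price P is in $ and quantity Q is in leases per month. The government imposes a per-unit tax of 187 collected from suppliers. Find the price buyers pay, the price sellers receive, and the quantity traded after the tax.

P_b = 867, P_s = 680, Q = 282

Rewriting in direct form: Qd = 2016 - 2P.
The tax drives a wedge P_b - P_s = 187. Substituting P_s = P_b - 187 into supply: Qs = 108.6 + 0.2P_b.
Market clearing requires 2016 - 2P_b = 108.6 + 0.2P_b; hence 1907.4 = 2.2P_b and P_b = 867.
So P_s = 680 and the quantity traded is Q = 2016 - 2(867) = 282.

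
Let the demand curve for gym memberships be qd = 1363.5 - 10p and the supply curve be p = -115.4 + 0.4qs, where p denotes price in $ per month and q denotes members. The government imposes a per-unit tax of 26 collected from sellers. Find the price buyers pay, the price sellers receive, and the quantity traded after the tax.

Inverting to quantity form: qs = 288.5 + 2.5p.
The tax drives a wedge p_b - p_s = 26. Substituting p_s = p_b - 26 into supply: qs = 223.5 + 2.5p_b.
Equate demand and the shifted supply: 1363.5 - 10p_b = 223.5 + 2.5p_b, giving 12.5p_b = 1140, so p_b = 91.2.
So p_s = 65.2 and the quantity traded is q = 1363.5 - 10(91.2) = 451.5.

p_b = 91.2, p_s = 65.2, q = 451.5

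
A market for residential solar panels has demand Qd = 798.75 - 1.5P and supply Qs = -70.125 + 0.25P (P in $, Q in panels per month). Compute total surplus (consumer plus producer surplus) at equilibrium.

Total surplus = 6804

Equating demand and supply, 798.75 - 1.5P = -70.125 + 0.25P gives 1.75P = 868.875, so P* = 496.5.
Then Q* = 798.75 - 1.5(496.5) = 54.
Demand choke price = 532.5; supply choke price = 280.5. CS = ½(532.5 - 496.5)(54) = 972; PS = ½(496.5 - 280.5)(54) = 5832. Total surplus = 6804.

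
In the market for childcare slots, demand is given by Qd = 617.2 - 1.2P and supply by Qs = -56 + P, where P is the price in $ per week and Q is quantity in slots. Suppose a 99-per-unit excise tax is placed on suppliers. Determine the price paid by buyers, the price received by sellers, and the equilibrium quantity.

P_b = 351, P_s = 252, Q = 196

The tax drives a wedge P_b - P_s = 99. Substituting P_s = P_b - 99 into supply: Qs = -155 + P_b.
Set Qd = Qs: 617.2 - 1.2P_b = -155 + P_b, so 772.2 = 2.2P_b and P_b = 351.
Then P_s = 351 - 99 = 252 and Q = 617.2 - 1.2(351) = 196.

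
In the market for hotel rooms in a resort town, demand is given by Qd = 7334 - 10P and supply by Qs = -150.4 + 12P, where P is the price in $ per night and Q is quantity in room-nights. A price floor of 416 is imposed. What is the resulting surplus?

Surplus = 1667.6

Evaluating both curves at the floor price 416 gives Qd = 3174, Qs = 4841.6.
Surplus = Qs - Qd = 4841.6 - 3174 = 1667.6.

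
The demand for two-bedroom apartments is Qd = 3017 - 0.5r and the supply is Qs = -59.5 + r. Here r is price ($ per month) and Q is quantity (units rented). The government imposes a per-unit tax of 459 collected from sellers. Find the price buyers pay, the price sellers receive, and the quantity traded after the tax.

With a tax of 459 on sellers, they supply based on the net price r_s = r_b - 459, so Qs = -518.5 + r_b.
Set Qd = Qs: 3017 - 0.5r_b = -518.5 + r_b, so 3535.5 = 1.5r_b and r_b = 2357.
So r_s = 1898 and the quantity traded is Q = 3017 - 0.5(2357) = 1838.5.

r_b = 2357, r_s = 1898, Q = 1838.5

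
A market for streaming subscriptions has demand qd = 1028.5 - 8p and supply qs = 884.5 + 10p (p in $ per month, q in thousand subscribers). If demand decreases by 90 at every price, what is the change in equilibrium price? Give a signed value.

Δp = -5

The market clears where 1028.5 - 8p = 884.5 + 10p. Rearranging, 18p = 144, hence p* = 8.
From the demand curve, q* = 1028.5 - 8(8) = 964.5.
After the shift, demand is qd = 938.5 - 8p.
Re-solving, 18p = 54 gives p = 3 and q = 914.5.
Δp = 3 - 8 = -5.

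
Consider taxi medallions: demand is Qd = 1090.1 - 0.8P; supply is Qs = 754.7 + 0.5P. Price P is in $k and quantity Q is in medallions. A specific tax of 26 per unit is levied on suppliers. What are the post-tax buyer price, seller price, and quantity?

With a tax of 26 on suppliers, they supply based on the net price P_s = P_b - 26, so Qs = 741.7 + 0.5P_b.
Set Qd = Qs: 1090.1 - 0.8P_b = 741.7 + 0.5P_b, so 348.4 = 1.3P_b and P_b = 268.
So P_s = 242 and the quantity traded is Q = 1090.1 - 0.8(268) = 875.7.

P_b = 268, P_s = 242, Q = 875.7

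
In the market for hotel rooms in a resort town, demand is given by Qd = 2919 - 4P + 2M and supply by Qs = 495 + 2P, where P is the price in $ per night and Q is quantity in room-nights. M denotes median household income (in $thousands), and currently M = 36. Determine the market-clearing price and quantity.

P* = 416, Q* = 1327

With M = 36, demand is Qd = 2991 - 4P.
Equating demand and supply, 2991 - 4P = 495 + 2P gives 6P = 2496, so P* = 416.
Plugging P* into demand: Q* = 2991 - 4(416) = 1327.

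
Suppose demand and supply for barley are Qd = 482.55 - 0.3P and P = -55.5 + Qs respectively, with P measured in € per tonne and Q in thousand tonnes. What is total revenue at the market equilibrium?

In direct form, Qs = 55.5 + P.
At equilibrium Qd = Qs, so 482.55 - 0.3P = 55.5 + P; collecting terms, 427.05 = 1.3P and P* = 328.5.
Then Q* = 482.55 - 0.3(328.5) = 384.
Total revenue = P* × Q* = 328.5 × 384 = 126144.

Total revenue = 126144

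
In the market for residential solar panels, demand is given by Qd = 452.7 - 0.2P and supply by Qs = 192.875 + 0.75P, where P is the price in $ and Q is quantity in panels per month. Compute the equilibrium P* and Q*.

P* = 273.5, Q* = 398

At equilibrium Qd = Qs, so 452.7 - 0.2P = 192.875 + 0.75P; collecting terms, 259.825 = 0.95P and P* = 273.5.
Substitute back: Q* = 452.7 - 0.2(273.5) = 398.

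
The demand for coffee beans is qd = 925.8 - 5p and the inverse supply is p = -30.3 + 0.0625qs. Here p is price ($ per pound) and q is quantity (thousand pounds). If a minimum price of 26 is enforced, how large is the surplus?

Surplus = 105

Inverting to quantity form: qs = 484.8 + 16p.
With p fixed at 26, quantity demanded is 795.8 and quantity supplied is 900.8.
Surplus = qs - qd = 900.8 - 795.8 = 105.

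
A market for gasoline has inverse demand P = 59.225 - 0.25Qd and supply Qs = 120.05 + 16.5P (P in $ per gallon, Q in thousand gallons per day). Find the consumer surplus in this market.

Inverting to quantity form: Qd = 236.9 - 4P.
Set Qd = Qs: 236.9 - 4P = 120.05 + 16.5P, so 116.85 = 20.5P and P* = 5.7.
From the demand curve, Q* = 236.9 - 4(5.7) = 214.1.
Demand choke price (Qd = 0): P = 236.9/4 = 59.225. Consumer surplus = ½ × (59.225 - 5.7) × 214.1 = 5729.85125.

Consumer surplus = 5729.85125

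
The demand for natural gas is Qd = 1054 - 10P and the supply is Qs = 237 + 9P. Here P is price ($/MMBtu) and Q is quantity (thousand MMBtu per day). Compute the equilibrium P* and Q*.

P* = 43, Q* = 624

At equilibrium Qd = Qs, so 1054 - 10P = 237 + 9P; collecting terms, 817 = 19P and P* = 43.
Plugging P* into demand: Q* = 1054 - 10(43) = 624.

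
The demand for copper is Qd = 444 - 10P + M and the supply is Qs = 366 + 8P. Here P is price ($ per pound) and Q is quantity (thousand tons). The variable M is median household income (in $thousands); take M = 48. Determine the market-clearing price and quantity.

With M = 48, demand is Qd = 492 - 10P.
The market clears where 492 - 10P = 366 + 8P. Rearranging, 18P = 126, hence P* = 7.
Then Q* = 492 - 10(7) = 422.

P* = 7, Q* = 422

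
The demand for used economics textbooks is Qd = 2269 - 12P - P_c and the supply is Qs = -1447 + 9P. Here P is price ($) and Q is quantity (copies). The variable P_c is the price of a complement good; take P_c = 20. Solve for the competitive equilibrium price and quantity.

With P_c = 20, demand is Qd = 2249 - 12P.
The market clears where 2249 - 12P = -1447 + 9P. Rearranging, 21P = 3696, hence P* = 176.
Then Q* = 2249 - 12(176) = 137.

P* = 176, Q* = 137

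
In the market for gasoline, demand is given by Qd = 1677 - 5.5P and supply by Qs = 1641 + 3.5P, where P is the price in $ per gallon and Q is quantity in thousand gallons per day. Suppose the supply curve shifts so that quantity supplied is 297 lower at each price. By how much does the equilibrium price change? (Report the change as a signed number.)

ΔP = 33

Set Qd = Qs: 1677 - 5.5P = 1641 + 3.5P, so 36 = 9P and P* = 4.
From the demand curve, Q* = 1677 - 5.5(4) = 1655.
After the shift, supply is Qs = 1344 + 3.5P.
Re-solving, 9P = 333 gives P = 37 and Q = 1473.5.
ΔP = 37 - 4 = 33.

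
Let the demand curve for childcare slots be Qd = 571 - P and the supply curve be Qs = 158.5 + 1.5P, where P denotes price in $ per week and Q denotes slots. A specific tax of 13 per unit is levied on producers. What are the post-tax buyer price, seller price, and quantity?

Producers keep P_s = P_b - 13 per unit, so supply in terms of the buyer price is Qs = 139 + 1.5P_b.
Equate demand and the shifted supply: 571 - P_b = 139 + 1.5P_b, giving 2.5P_b = 432, so P_b = 172.8.
So P_s = 159.8 and the quantity traded is Q = 571 - 172.8 = 398.2.

P_b = 172.8, P_s = 159.8, Q = 398.2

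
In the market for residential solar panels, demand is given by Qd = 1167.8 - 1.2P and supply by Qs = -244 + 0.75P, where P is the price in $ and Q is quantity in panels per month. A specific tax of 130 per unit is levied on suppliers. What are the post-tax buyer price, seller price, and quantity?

Suppliers keep P_s = P_b - 130 per unit, so supply in terms of the buyer price is Qs = -341.5 + 0.75P_b.
Equate demand and the shifted supply: 1167.8 - 1.2P_b = -341.5 + 0.75P_b, giving 1.95P_b = 1509.3, so P_b = 774.
So P_s = 644 and the quantity traded is Q = 1167.8 - 1.2(774) = 239.

P_b = 774, P_s = 644, Q = 239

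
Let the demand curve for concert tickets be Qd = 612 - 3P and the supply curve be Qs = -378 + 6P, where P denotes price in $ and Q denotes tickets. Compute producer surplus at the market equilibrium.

At equilibrium Qd = Qs, so 612 - 3P = -378 + 6P; collecting terms, 990 = 9P and P* = 110.
Plugging P* into demand: Q* = 612 - 3(110) = 282.
Supply choke price (Qs = 0): P = 63. Producer surplus = ½ × (110 - 63) × 282 = 6627.

Producer surplus = 6627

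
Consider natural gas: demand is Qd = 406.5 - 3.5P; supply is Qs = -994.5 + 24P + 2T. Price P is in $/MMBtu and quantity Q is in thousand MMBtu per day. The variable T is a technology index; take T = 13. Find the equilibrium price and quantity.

P* = 50, Q* = 231.5

With T = 13, supply is Qs = -968.5 + 24P.
The market clears where 406.5 - 3.5P = -968.5 + 24P. Rearranging, 27.5P = 1375, hence P* = 50.
Substitute back: Q* = 406.5 - 3.5(50) = 231.5.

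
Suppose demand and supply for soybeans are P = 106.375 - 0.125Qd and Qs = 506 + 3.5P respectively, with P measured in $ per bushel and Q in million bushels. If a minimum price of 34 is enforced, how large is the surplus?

Surplus = 46

Inverting to quantity form: Qd = 851 - 8P.
With P fixed at 34, quantity demanded is 579 and quantity supplied is 625.
Surplus = Qs - Qd = 625 - 579 = 46.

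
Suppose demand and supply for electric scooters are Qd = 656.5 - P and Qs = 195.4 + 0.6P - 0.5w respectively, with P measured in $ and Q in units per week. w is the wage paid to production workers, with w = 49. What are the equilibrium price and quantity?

P* = 303.5, Q* = 353

With w = 49, supply is Qs = 170.9 + 0.6P.
Set Qd = Qs: 656.5 - P = 170.9 + 0.6P, so 485.6 = 1.6P and P* = 303.5.
From the demand curve, Q* = 656.5 - 303.5 = 353.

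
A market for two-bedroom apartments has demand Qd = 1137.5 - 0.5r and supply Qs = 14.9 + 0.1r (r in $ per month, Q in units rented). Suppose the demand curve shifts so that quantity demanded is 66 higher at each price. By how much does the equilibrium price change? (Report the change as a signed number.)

Set Qd = Qs: 1137.5 - 0.5r = 14.9 + 0.1r, so 1122.6 = 0.6r and r* = 1871.
Substitute back: Q* = 1137.5 - 0.5(1871) = 202.
After the shift, demand is Qd = 1203.5 - 0.5r.
New equilibrium: 1188.6 = 0.6r, so r = 1981 and Q = 213.
Δr = 1981 - 1871 = 110.

Δr = 110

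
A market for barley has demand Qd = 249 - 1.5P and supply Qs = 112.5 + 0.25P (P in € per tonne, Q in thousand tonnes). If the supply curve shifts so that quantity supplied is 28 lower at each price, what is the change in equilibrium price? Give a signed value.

Set Qd = Qs: 249 - 1.5P = 112.5 + 0.25P, so 136.5 = 1.75P and P* = 78.
Then Q* = 249 - 1.5(78) = 132.
After the shift, supply is Qs = 84.5 + 0.25P.
Re-solving, 1.75P = 164.5 gives P = 94 and Q = 108.
ΔP = 94 - 78 = 16.

ΔP = 16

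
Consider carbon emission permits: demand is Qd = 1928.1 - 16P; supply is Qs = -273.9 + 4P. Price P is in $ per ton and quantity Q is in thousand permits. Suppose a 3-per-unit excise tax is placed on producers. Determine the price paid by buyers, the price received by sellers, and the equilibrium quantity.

The tax drives a wedge P_b - P_s = 3. Substituting P_s = P_b - 3 into supply: Qs = -285.9 + 4P_b.
Market clearing requires 1928.1 - 16P_b = -285.9 + 4P_b; hence 2214 = 20P_b and P_b = 110.7.
Then P_s = 110.7 - 3 = 107.7 and Q = 1928.1 - 16(110.7) = 156.9.

P_b = 110.7, P_s = 107.7, Q = 156.9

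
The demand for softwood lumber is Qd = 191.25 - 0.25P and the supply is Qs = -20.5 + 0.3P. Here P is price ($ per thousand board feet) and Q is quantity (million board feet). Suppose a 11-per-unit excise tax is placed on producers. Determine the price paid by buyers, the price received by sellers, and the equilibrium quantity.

P_b = 391, P_s = 380, Q = 93.5

With a tax of 11 on producers, they supply based on the net price P_s = P_b - 11, so Qs = -23.8 + 0.3P_b.
Set Qd = Qs: 191.25 - 0.25P_b = -23.8 + 0.3P_b, so 215.05 = 0.55P_b and P_b = 391.
So P_s = 380 and the quantity traded is Q = 191.25 - 0.25(391) = 93.5.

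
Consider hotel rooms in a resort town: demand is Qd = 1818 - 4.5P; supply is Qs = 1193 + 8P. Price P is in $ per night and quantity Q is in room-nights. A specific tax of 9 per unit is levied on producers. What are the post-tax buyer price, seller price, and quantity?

P_b = 55.76, P_s = 46.76, Q = 1567.08

Producers keep P_s = P_b - 9 per unit, so supply in terms of the buyer price is Qs = 1121 + 8P_b.
Equate demand and the shifted supply: 1818 - 4.5P_b = 1121 + 8P_b, giving 12.5P_b = 697, so P_b = 55.76.
Then P_s = 55.76 - 9 = 46.76 and Q = 1818 - 4.5(55.76) = 1567.08.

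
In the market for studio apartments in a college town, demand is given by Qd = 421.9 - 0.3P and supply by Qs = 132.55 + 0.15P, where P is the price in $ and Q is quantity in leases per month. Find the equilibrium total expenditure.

Equating demand and supply, 421.9 - 0.3P = 132.55 + 0.15P gives 0.45P = 289.35, so P* = 643.
From the demand curve, Q* = 421.9 - 0.3(643) = 229.
Total expenditure = P* × Q* = 643 × 229 = 147247.

Total expenditure = 147247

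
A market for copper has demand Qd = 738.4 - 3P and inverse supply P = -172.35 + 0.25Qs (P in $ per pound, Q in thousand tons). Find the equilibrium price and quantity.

In direct form, Qs = 689.4 + 4P.
Set Qd = Qs: 738.4 - 3P = 689.4 + 4P, so 49 = 7P and P* = 7.
From the demand curve, Q* = 738.4 - 3(7) = 717.4.

P* = 7, Q* = 717.4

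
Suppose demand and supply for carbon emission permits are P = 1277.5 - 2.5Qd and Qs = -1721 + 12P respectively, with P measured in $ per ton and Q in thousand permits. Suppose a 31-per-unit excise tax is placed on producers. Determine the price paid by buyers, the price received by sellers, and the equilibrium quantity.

Rewriting in direct form: Qd = 511 - 0.4P.
With a tax of 31 on producers, they supply based on the net price P_s = P_b - 31, so Qs = -2093 + 12P_b.
Equate demand and the shifted supply: 511 - 0.4P_b = -2093 + 12P_b, giving 12.4P_b = 2604, so P_b = 210.
Then P_s = 210 - 31 = 179 and Q = 511 - 0.4(210) = 427.

P_b = 210, P_s = 179, Q = 427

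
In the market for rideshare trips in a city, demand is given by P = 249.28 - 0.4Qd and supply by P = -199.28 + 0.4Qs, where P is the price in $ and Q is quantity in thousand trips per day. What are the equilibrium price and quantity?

P* = 25, Q* = 560.7

Solving each curve for Q: Qd = 623.2 - 2.5P and Qs = 498.2 + 2.5P.
Equating demand and supply, 623.2 - 2.5P = 498.2 + 2.5P gives 5P = 125, so P* = 25.
Substitute back: Q* = 623.2 - 2.5(25) = 560.7.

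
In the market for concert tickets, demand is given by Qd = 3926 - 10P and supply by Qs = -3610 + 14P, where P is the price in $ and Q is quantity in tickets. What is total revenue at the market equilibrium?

Total revenue = 246804

Set Qd = Qs: 3926 - 10P = -3610 + 14P, so 7536 = 24P and P* = 314.
Plugging P* into demand: Q* = 3926 - 10(314) = 786.
Total revenue = P* × Q* = 314 × 786 = 246804.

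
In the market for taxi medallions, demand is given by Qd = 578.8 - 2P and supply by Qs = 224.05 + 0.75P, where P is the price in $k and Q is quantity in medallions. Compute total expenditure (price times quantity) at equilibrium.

Set Qd = Qs: 578.8 - 2P = 224.05 + 0.75P, so 354.75 = 2.75P and P* = 129.
Substitute back: Q* = 578.8 - 2(129) = 320.8.
Total expenditure = P* × Q* = 129 × 320.8 = 41383.2.

Total expenditure = 41383.2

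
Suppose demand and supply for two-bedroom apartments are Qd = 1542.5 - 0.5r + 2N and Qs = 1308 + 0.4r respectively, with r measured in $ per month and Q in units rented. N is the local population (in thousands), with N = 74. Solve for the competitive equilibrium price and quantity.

r* = 425, Q* = 1478

With N = 74, demand is Qd = 1690.5 - 0.5r.
At equilibrium Qd = Qs, so 1690.5 - 0.5r = 1308 + 0.4r; collecting terms, 382.5 = 0.9r and r* = 425.
From the demand curve, Q* = 1690.5 - 0.5(425) = 1478.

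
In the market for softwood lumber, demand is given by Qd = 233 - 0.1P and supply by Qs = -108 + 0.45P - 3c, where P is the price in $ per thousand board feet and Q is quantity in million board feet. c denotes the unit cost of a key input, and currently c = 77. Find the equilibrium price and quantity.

P* = 1040, Q* = 129

With c = 77, supply is Qs = -339 + 0.45P.
Set Qd = Qs: 233 - 0.1P = -339 + 0.45P, so 572 = 0.55P and P* = 1040.
Substitute back: Q* = 233 - 0.1(1040) = 129.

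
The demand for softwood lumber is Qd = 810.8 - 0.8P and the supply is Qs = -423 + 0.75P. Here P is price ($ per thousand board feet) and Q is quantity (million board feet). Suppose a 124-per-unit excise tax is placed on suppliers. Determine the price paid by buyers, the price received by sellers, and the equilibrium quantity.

Suppliers keep P_s = P_b - 124 per unit, so supply in terms of the buyer price is Qs = -516 + 0.75P_b.
Set Qd = Qs: 810.8 - 0.8P_b = -516 + 0.75P_b, so 1326.8 = 1.55P_b and P_b = 856.
So P_s = 732 and the quantity traded is Q = 810.8 - 0.8(856) = 126.

P_b = 856, P_s = 732, Q = 126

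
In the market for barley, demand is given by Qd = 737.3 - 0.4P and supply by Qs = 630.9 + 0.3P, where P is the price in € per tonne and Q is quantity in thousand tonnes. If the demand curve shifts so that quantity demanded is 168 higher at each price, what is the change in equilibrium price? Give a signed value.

Equating demand and supply, 737.3 - 0.4P = 630.9 + 0.3P gives 0.7P = 106.4, so P* = 152.
Plugging P* into demand: Q* = 737.3 - 0.4(152) = 676.5.
After the shift, demand is Qd = 905.3 - 0.4P.
The new intersection has 274.4 = 0.7P, i.e. P = 392, Q = 748.5.
ΔP = 392 - 152 = 240.

ΔP = 240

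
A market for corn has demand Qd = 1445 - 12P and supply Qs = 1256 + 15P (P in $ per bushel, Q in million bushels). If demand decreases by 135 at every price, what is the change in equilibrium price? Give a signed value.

ΔP = -5

Equating demand and supply, 1445 - 12P = 1256 + 15P gives 27P = 189, so P* = 7.
Plugging P* into demand: Q* = 1445 - 12(7) = 1361.
After the shift, demand is Qd = 1310 - 12P.
The new intersection has 54 = 27P, i.e. P = 2, Q = 1286.
ΔP = 2 - 7 = -5.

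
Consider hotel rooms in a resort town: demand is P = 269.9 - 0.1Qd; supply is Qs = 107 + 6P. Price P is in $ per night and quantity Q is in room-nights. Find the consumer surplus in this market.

Inverting to quantity form: Qd = 2699 - 10P.
At equilibrium Qd = Qs, so 2699 - 10P = 107 + 6P; collecting terms, 2592 = 16P and P* = 162.
Substitute back: Q* = 2699 - 10(162) = 1079.
Demand choke price (Qd = 0): P = 2699/10 = 269.9. Consumer surplus = ½ × (269.9 - 162) × 1079 = 58212.05.

Consumer surplus = 58212.05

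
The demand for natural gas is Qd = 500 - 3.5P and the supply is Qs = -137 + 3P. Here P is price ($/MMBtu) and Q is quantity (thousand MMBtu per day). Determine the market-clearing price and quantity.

P* = 98, Q* = 157

The market clears where 500 - 3.5P = -137 + 3P. Rearranging, 6.5P = 637, hence P* = 98.
From the demand curve, Q* = 500 - 3.5(98) = 157.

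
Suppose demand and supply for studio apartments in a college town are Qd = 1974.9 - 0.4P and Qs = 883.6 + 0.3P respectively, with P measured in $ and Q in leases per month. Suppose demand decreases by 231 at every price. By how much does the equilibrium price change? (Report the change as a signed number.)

At equilibrium Qd = Qs, so 1974.9 - 0.4P = 883.6 + 0.3P; collecting terms, 1091.3 = 0.7P and P* = 1559.
From the demand curve, Q* = 1974.9 - 0.4(1559) = 1351.3.
After the shift, demand is Qd = 1743.9 - 0.4P.
The new intersection has 860.3 = 0.7P, i.e. P = 1229, Q = 1252.3.
ΔP = 1229 - 1559 = -330.

ΔP = -330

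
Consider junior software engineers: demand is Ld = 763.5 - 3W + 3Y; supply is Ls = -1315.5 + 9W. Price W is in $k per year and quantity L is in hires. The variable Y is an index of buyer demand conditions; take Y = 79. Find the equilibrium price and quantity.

W* = 193, L* = 421.5

With Y = 79, demand is Ld = 1000.5 - 3W.
Set Ld = Ls: 1000.5 - 3W = -1315.5 + 9W, so 2316 = 12W and W* = 193.
Then L* = 1000.5 - 3(193) = 421.5.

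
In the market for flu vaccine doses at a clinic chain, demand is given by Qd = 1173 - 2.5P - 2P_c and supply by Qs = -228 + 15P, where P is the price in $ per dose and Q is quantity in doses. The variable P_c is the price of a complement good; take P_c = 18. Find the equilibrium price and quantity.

P* = 78, Q* = 942

With P_c = 18, demand is Qd = 1137 - 2.5P.
Equating demand and supply, 1137 - 2.5P = -228 + 15P gives 17.5P = 1365, so P* = 78.
Substitute back: Q* = 1137 - 2.5(78) = 942.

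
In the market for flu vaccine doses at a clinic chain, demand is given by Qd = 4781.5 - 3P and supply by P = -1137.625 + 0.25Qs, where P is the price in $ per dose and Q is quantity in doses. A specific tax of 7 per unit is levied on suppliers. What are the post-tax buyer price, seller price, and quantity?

In direct form, Qs = 4550.5 + 4P.
Suppliers keep P_s = P_b - 7 per unit, so supply in terms of the buyer price is Qs = 4522.5 + 4P_b.
Market clearing requires 4781.5 - 3P_b = 4522.5 + 4P_b; hence 259 = 7P_b and P_b = 37.
So P_s = 30 and the quantity traded is Q = 4781.5 - 3(37) = 4670.5.

P_b = 37, P_s = 30, Q = 4670.5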